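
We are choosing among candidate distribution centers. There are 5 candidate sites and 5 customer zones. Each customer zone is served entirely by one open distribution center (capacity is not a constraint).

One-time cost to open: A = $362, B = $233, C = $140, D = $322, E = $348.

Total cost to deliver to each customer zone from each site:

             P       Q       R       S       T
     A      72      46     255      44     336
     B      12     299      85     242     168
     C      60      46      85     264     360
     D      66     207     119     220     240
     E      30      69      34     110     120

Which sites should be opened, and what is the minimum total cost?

For any fixed open set, each customer zone goes to its cheapest open site; total = fixed + service.
{E}: P→E 30, Q→E 69, R→E 34, S→E 110, T→E 120. Service 363; fixed 348; total 711.
{C, E}: service 340 + fixed 488 = 828
{B, C}: service 553 + fixed 373 = 926
{A, B, C, D, E}: service 256 + fixed 1405 = 1661
No other subset beats 711.

Open E only; minimum total cost 711.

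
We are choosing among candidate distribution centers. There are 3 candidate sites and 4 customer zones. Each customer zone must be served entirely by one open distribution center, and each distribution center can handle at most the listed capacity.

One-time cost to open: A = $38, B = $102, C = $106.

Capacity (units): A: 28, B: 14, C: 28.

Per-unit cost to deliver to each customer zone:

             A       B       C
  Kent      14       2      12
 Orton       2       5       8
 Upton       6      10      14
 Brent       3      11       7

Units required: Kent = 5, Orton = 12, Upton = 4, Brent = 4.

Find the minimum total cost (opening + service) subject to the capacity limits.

Open {A}: Kent→A 14·5=70, Orton→A 2·12=24, Upton→A 6·4=24, Brent→A 3·4=12.
Loads: A carries 25/28. Service 130; fixed 38; total 168.
Next best feasible plan costs 210.

Minimum total cost: 168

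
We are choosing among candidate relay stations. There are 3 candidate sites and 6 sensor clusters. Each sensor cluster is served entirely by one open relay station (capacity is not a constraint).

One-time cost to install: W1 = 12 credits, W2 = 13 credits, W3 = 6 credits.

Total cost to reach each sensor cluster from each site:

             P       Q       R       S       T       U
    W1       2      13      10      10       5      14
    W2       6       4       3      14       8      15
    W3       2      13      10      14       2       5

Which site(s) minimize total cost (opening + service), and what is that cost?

For any fixed open set, each sensor cluster goes to its cheapest open site; total = fixed + service.
{W2, W3}: P→W3 2, Q→W2 4, R→W2 3, S→W2 14, T→W3 2, U→W3 5. Service 30; fixed 19; total 49.
{W3}: service 46 + fixed 6 = 52
{W1, W2, W3}: service 26 + fixed 31 = 57
No other subset beats 49.

Open W2 and W3; minimum total cost 49.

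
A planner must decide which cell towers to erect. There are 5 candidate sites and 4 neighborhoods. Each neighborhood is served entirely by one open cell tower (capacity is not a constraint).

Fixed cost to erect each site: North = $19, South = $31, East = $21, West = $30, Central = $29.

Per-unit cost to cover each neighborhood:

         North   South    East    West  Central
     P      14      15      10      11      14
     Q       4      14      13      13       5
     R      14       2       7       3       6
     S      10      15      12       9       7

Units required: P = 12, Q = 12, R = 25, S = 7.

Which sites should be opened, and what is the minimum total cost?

Open North, South and East; minimum total cost 359.

For any fixed open set, each neighborhood goes to its cheapest open site; total = fixed + service.
{North, South, East}: P→East 10·12=120, Q→North 4·12=48, R→South 2·25=50, S→North 10·7=70. Service 288; fixed 71; total 359.
{South, East, Central}: P→East 10·12=120, Q→Central 5·12=60, R→South 2·25=50, S→Central 7·7=49. Service 279; fixed 81; total 360.
{North, South, East, Central}: service 267 + fixed 100 = 367
{North, South, East, West, Central}: P→East 10·12=120, Q→North 4·12=48, R→South 2·25=50, S→Central 7·7=49. Service 267; fixed 130; total 397.
No other subset beats 359.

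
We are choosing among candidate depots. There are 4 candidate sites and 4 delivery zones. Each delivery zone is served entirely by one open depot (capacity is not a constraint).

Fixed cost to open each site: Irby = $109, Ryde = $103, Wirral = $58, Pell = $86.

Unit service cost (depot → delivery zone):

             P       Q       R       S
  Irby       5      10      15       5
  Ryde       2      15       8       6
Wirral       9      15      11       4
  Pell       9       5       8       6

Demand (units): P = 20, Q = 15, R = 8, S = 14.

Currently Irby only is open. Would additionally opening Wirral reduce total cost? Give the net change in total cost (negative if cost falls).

No — net change +12 (cost rises by 12).

Current service cost with {Irby}: 440.
Adding Wirral: each delivery zone re-picks its cheapest; new service cost 394, saving 46.
Extra fixed cost: 58. Net change = 58 − 46 = 12.
(Totals: 549 → 561.)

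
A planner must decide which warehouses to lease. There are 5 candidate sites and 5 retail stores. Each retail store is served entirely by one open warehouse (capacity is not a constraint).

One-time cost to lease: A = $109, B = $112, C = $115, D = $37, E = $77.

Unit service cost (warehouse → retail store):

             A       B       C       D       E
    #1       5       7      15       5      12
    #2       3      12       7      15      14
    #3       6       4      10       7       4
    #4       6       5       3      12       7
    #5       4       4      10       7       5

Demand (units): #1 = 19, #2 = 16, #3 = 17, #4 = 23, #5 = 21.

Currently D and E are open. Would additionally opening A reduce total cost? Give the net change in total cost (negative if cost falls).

Yes — net change −111 (cost falls by 111).

Current service cost with {D, E}: 653.
Adding A: each retail store re-picks its cheapest; new service cost 433, saving 220.
Extra fixed cost: 109. Net change = 109 − 220 = -111.
(Totals: 767 → 656.)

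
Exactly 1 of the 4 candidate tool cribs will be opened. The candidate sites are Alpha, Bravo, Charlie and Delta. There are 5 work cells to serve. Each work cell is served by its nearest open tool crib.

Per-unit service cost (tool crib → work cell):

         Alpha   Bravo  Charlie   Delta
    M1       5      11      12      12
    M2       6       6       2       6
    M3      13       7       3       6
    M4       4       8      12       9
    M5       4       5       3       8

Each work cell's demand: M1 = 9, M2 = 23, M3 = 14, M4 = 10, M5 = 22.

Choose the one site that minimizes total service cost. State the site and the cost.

With exactly 1 open, each work cell uses its cheapest among the chosen.
{Charlie}: M1→Charlie 12·9=108, M2→Charlie 2·23=46, M3→Charlie 3·14=42, M4→Charlie 12·10=120, M5→Charlie 3·22=66. Service cost 382.
{Alpha}: service cost 493
{Bravo}: service cost 525
Among all 4 size-1 choices, {Charlie} is lowest.

Choose Charlie only; total service cost 382.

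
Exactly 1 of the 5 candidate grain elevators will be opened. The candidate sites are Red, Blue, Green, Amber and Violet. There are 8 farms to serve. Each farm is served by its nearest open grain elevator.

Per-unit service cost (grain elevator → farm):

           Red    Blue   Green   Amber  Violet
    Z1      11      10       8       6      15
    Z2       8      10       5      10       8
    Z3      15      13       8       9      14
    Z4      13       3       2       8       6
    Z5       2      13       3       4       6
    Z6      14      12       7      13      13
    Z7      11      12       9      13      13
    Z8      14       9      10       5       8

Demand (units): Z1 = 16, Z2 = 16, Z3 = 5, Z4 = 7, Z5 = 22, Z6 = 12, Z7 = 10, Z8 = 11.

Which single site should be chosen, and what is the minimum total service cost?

With exactly 1 open, each farm uses its cheapest among the chosen.
{Green}: Z1→Green 8·16=128, Z2→Green 5·16=80, Z3→Green 8·5=40, Z4→Green 2·7=14, Z5→Green 3·22=66, Z6→Green 7·12=84, Z7→Green 9·10=90, Z8→Green 10·11=110. Service cost 612.
{Amber}: service cost 786
{Red}: service cost 946
Among all 5 size-1 choices, {Green} is lowest.

Choose Green only; total service cost 612.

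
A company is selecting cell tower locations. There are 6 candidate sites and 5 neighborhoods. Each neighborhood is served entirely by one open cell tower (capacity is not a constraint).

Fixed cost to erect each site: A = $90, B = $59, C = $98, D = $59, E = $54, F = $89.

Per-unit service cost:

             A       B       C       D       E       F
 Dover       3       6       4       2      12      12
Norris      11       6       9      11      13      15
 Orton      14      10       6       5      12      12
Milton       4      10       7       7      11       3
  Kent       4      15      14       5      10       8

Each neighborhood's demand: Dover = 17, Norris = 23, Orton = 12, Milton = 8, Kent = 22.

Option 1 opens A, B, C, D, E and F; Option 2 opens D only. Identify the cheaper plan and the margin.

Option 1: {A, B, C, D, E, F}: Dover→D 2·17=34, Norris→B 6·23=138, Orton→D 5·12=60, Milton→F 3·8=24, Kent→A 4·22=88. Service 344; fixed 449; total 793.
Option 2: {D}: Dover→D 2·17=34, Norris→D 11·23=253, Orton→D 5·12=60, Milton→D 7·8=56, Kent→D 5·22=110. Service 513; fixed 59; total 572.
Difference: |793 − 572| = 221.

Option 2 is cheaper by 221.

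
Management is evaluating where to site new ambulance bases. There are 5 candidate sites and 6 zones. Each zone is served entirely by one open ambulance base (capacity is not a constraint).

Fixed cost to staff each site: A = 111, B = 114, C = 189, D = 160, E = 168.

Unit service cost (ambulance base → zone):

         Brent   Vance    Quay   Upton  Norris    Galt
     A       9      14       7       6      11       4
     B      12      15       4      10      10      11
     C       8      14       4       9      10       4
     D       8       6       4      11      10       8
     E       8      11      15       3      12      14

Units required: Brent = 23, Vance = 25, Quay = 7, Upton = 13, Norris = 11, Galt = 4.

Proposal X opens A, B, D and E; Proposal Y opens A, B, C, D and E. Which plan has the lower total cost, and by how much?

Proposal X is cheaper by 189.

Proposal X: {A, B, D, E}: Brent→D 8·23=184, Vance→D 6·25=150, Quay→B 4·7=28, Upton→E 3·13=39, Norris→B 10·11=110, Galt→A 4·4=16. Service 527; fixed 553; total 1080.
Proposal Y: {A, B, C, D, E}: Brent→C 8·23=184, Vance→D 6·25=150, Quay→B 4·7=28, Upton→E 3·13=39, Norris→B 10·11=110, Galt→A 4·4=16. Service 527; fixed 742; total 1269.
Difference: |1080 − 1269| = 189.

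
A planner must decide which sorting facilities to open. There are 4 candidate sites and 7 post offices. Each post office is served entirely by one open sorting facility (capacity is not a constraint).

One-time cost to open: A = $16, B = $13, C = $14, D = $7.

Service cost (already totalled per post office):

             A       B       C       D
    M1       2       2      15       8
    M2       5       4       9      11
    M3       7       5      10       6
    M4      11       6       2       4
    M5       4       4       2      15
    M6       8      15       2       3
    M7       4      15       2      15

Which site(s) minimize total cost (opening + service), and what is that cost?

For any fixed open set, each post office goes to its cheapest open site; total = fixed + service.
{B, C}: M1→B 2, M2→B 4, M3→B 5, M4→C 2, M5→C 2, M6→C 2, M7→C 2. Service 19; fixed 27; total 46.
{A, D}: service 28 + fixed 23 = 51
{A, C}: service 22 + fixed 30 = 52
{A, B, C, D}: M1→A 2, M2→B 4, M3→B 5, M4→C 2, M5→C 2, M6→C 2, M7→C 2. Service 19; fixed 50; total 69.
No other subset beats 46.

Open B and C; minimum total cost 46.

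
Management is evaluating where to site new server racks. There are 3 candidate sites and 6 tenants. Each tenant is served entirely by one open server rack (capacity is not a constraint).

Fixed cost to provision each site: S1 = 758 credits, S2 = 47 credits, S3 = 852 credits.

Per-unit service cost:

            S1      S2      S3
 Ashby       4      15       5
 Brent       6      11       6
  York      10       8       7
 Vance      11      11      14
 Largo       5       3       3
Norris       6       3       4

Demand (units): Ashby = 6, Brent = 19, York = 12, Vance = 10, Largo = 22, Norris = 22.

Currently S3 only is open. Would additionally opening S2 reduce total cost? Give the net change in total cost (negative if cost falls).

Current service cost with {S3}: 522.
Adding S2: each tenant re-picks its cheapest; new service cost 470, saving 52.
Extra fixed cost: 47. Net change = 47 − 52 = -5.
(Totals: 1374 → 1369.)

Yes — net change −5 (cost falls by 5).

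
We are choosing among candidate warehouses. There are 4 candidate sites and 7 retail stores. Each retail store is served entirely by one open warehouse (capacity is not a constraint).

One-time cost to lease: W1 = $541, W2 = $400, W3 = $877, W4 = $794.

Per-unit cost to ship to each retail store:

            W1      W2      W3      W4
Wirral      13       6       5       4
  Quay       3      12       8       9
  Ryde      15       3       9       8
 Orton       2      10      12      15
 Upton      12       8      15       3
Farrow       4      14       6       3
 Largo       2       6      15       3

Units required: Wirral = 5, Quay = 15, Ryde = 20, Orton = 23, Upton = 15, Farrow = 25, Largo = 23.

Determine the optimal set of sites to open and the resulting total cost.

Open W1 only; minimum total cost 1323.

For any fixed open set, each retail store goes to its cheapest open site; total = fixed + service.
{W1}: Wirral→W1 13·5=65, Quay→W1 3·15=45, Ryde→W1 15·20=300, Orton→W1 2·23=46, Upton→W1 12·15=180, Farrow→W1 4·25=100, Largo→W1 2·23=46. Service 782; fixed 541; total 1323.
{W1, W2}: service 447 + fixed 941 = 1388
{W2}: service 1108 + fixed 400 = 1508
{W1, W2, W3, W4}: Wirral→W4 4·5=20, Quay→W1 3·15=45, Ryde→W2 3·20=60, Orton→W1 2·23=46, Upton→W4 3·15=45, Farrow→W4 3·25=75, Largo→W1 2·23=46. Service 337; fixed 2612; total 2949.
No other subset beats 1323.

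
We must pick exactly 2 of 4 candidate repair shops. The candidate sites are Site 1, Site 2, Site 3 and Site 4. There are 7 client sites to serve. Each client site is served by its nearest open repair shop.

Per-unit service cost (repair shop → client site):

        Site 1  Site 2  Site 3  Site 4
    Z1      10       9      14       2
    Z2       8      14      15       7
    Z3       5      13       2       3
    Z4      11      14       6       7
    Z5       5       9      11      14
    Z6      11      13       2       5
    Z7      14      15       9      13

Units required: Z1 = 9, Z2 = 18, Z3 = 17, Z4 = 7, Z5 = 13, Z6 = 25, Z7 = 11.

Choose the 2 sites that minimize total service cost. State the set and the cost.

Choose Site 3 and Site 4; total service cost 512.

With exactly 2 open, each client site uses its cheapest among the chosen.
{Site 3, Site 4}: Z1→Site 4 2·9=18, Z2→Site 4 7·18=126, Z3→Site 3 2·17=34, Z4→Site 3 6·7=42, Z5→Site 3 11·13=143, Z6→Site 3 2·25=50, Z7→Site 3 9·11=99. Service cost 512.
{Site 1, Site 3}: service cost 524
{Site 1, Site 4}: service cost 577
Among all 6 size-2 choices, {Site 3, Site 4} is lowest.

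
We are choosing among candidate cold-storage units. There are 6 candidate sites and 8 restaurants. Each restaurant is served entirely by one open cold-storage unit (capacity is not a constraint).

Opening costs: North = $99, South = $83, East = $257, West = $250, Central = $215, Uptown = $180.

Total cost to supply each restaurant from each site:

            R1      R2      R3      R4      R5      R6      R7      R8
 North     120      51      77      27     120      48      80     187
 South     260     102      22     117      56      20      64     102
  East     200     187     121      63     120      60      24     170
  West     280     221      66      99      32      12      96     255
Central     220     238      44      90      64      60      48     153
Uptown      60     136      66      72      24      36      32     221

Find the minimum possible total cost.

For any fixed open set, each restaurant goes to its cheapest open site; total = fixed + service.
{North, South}: R1→North 120, R2→North 51, R3→South 22, R4→North 27, R5→South 56, R6→South 20, R7→South 64, R8→South 102. Service 462; fixed 182; total 644.
{South, Uptown}: service 434 + fixed 263 = 697
{North, South, Uptown}: service 338 + fixed 362 = 700
{North, South, East, West, Central, Uptown}: service 322 + fixed 1084 = 1406
No other subset beats 644.

Minimum total cost: 644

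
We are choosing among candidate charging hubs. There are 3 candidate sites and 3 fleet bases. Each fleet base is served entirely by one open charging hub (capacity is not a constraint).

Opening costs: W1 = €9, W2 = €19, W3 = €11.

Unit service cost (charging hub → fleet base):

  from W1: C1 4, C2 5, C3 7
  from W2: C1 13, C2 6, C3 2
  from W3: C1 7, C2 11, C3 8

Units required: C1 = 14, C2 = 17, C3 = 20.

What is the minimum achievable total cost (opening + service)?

Minimum total cost: 209

For any fixed open set, each fleet base goes to its cheapest open site; total = fixed + service.
{W1, W2}: C1→W1 4·14=56, C2→W1 5·17=85, C3→W2 2·20=40. Service 181; fixed 28; total 209.
{W1, W2, W3}: service 181 + fixed 39 = 220
{W2, W3}: service 240 + fixed 30 = 270
{W1}: C1→W1 4·14=56, C2→W1 5·17=85, C3→W1 7·20=140. Service 281; fixed 9; total 290.
No other subset beats 209.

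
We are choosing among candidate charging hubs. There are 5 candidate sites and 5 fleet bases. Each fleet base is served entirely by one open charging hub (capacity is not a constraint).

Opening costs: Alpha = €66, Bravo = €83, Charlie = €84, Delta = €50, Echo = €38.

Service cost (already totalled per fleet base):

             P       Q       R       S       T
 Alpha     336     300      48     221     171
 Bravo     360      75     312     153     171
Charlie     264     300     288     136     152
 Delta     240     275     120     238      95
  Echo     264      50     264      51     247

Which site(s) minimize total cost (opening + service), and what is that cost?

For any fixed open set, each fleet base goes to its cheapest open site; total = fixed + service.
{Alpha, Delta, Echo}: P→Delta 240, Q→Echo 50, R→Alpha 48, S→Echo 51, T→Delta 95. Service 484; fixed 154; total 638.
{Delta, Echo}: service 556 + fixed 88 = 644
{Alpha, Echo}: service 584 + fixed 104 = 688
{Alpha, Bravo, Charlie, Delta, Echo}: service 484 + fixed 321 = 805
No other subset beats 638.

Open Alpha, Delta and Echo; minimum total cost 638.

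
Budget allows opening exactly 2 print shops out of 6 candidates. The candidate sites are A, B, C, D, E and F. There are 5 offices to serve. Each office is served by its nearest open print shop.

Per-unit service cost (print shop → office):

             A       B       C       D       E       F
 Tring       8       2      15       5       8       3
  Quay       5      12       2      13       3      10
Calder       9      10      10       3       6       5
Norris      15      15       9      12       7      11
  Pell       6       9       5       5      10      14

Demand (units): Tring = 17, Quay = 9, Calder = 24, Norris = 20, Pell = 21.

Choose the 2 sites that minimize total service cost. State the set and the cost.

Choose D and E; total service cost 429.

With exactly 2 open, each office uses its cheapest among the chosen.
{D, E}: Tring→D 5·17=85, Quay→E 3·9=27, Calder→D 3·24=72, Norris→E 7·20=140, Pell→D 5·21=105. Service cost 429.
{C, D}: service cost 460
{C, F}: service cost 474
Among all 15 size-2 choices, {D, E} is lowest.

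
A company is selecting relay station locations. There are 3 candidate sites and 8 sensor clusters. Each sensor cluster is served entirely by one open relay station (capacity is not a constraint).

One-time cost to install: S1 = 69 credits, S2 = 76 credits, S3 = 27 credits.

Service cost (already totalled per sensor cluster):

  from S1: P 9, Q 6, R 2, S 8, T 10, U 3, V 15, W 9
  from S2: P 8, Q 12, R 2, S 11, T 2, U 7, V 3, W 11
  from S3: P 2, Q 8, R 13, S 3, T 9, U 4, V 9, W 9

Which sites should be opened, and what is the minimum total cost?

Open S3 only; minimum total cost 84.

For any fixed open set, each sensor cluster goes to its cheapest open site; total = fixed + service.
{S3}: P→S3 2, Q→S3 8, R→S3 13, S→S3 3, T→S3 9, U→S3 4, V→S3 9, W→S3 9. Service 57; fixed 27; total 84.
{S1}: P→S1 9, Q→S1 6, R→S1 2, S→S1 8, T→S1 10, U→S1 3, V→S1 15, W→S1 9. Service 62; fixed 69; total 131.
{S2}: service 56 + fixed 76 = 132
{S1, S2, S3}: P→S3 2, Q→S1 6, R→S1 2, S→S3 3, T→S2 2, U→S1 3, V→S2 3, W→S1 9. Service 30; fixed 172; total 202.
No other subset beats 84.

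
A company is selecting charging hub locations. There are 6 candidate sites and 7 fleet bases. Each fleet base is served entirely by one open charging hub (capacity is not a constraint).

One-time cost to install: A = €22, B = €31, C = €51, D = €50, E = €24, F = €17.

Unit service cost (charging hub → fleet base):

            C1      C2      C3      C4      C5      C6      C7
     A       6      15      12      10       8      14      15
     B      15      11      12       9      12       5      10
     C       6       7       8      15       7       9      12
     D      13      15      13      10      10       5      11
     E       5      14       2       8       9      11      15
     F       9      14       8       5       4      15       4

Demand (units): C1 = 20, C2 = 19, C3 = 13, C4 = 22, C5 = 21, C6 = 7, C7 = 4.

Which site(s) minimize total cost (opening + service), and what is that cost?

Open C, E and F; minimum total cost 624.

For any fixed open set, each fleet base goes to its cheapest open site; total = fixed + service.
{C, E, F}: C1→E 5·20=100, C2→C 7·19=133, C3→E 2·13=26, C4→F 5·22=110, C5→F 4·21=84, C6→C 9·7=63, C7→F 4·4=16. Service 532; fixed 92; total 624.
{B, C, E, F}: service 504 + fixed 123 = 627
{A, C, E, F}: service 532 + fixed 114 = 646
{A, B, C, D, E, F}: service 504 + fixed 195 = 699
No other subset beats 624.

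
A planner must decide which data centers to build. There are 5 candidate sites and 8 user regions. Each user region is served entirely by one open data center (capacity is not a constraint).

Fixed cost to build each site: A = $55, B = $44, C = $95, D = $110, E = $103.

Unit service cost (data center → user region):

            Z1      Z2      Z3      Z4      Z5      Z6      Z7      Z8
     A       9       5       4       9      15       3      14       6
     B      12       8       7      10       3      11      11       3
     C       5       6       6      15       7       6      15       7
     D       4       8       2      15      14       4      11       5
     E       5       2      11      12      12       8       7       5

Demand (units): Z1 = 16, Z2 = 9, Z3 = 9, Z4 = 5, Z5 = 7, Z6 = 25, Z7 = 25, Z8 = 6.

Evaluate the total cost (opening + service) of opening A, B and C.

Total cost: 789

Each user region is assigned to its cheapest site among the open ones.
{A, B, C}: Z1→C 5·16=80, Z2→A 5·9=45, Z3→A 4·9=36, Z4→A 9·5=45, Z5→B 3·7=21, Z6→A 3·25=75, Z7→B 11·25=275, Z8→B 3·6=18. Service 595; fixed 194; total 789.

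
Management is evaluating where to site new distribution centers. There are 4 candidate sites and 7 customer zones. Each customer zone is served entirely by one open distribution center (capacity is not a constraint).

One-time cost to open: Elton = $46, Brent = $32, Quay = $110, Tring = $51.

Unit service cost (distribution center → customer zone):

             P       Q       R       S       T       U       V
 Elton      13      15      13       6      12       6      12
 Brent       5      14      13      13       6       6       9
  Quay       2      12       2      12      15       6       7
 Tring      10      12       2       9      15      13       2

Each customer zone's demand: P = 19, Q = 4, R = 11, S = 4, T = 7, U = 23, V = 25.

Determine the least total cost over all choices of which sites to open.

For any fixed open set, each customer zone goes to its cheapest open site; total = fixed + service.
{Brent, Tring}: P→Brent 5·19=95, Q→Tring 12·4=48, R→Tring 2·11=22, S→Tring 9·4=36, T→Brent 6·7=42, U→Brent 6·23=138, V→Tring 2·25=50. Service 431; fixed 83; total 514.
{Elton, Brent, Tring}: service 419 + fixed 129 = 548
{Brent, Quay, Tring}: service 374 + fixed 193 = 567
{Elton, Brent, Quay, Tring}: service 362 + fixed 239 = 601
No other subset beats 514.

Minimum total cost: 514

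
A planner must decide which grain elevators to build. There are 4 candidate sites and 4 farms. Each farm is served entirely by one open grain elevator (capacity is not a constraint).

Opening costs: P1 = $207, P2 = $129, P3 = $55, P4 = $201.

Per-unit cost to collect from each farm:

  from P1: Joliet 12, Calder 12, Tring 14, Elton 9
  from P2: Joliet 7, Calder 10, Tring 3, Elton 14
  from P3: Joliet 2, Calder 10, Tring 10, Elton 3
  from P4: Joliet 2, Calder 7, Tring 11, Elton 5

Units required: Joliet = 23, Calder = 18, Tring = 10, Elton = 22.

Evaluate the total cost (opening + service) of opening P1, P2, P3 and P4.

Total cost: 860

Each farm is assigned to its cheapest site among the open ones.
{P1, P2, P3, P4}: Joliet→P3 2·23=46, Calder→P4 7·18=126, Tring→P2 3·10=30, Elton→P3 3·22=66. Service 268; fixed 592; total 860.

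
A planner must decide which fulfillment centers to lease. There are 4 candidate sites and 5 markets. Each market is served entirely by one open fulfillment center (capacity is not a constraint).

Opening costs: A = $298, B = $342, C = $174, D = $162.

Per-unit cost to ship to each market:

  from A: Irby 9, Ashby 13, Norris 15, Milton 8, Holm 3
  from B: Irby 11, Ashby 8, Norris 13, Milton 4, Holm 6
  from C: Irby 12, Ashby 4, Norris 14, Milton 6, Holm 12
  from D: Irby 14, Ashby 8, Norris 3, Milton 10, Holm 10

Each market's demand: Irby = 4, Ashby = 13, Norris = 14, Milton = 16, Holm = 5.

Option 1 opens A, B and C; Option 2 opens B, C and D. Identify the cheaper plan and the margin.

Option 1: {A, B, C}: Irby→A 9·4=36, Ashby→C 4·13=52, Norris→B 13·14=182, Milton→B 4·16=64, Holm→A 3·5=15. Service 349; fixed 814; total 1163.
Option 2: {B, C, D}: Irby→B 11·4=44, Ashby→C 4·13=52, Norris→D 3·14=42, Milton→B 4·16=64, Holm→B 6·5=30. Service 232; fixed 678; total 910.
Difference: |1163 − 910| = 253.

Option 2 is cheaper by 253.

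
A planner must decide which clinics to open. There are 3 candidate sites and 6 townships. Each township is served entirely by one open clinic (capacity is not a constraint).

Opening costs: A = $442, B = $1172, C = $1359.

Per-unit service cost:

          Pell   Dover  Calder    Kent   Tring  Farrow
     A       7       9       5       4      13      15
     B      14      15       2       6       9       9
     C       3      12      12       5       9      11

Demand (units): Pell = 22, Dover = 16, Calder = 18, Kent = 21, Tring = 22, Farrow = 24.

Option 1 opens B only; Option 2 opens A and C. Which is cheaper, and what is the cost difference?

Option 1 is cheaper by 351.

Option 1: {B}: Pell→B 14·22=308, Dover→B 15·16=240, Calder→B 2·18=36, Kent→B 6·21=126, Tring→B 9·22=198, Farrow→B 9·24=216. Service 1124; fixed 1172; total 2296.
Option 2: {A, C}: Pell→C 3·22=66, Dover→A 9·16=144, Calder→A 5·18=90, Kent→A 4·21=84, Tring→C 9·22=198, Farrow→C 11·24=264. Service 846; fixed 1801; total 2647.
Difference: |2296 − 2647| = 351.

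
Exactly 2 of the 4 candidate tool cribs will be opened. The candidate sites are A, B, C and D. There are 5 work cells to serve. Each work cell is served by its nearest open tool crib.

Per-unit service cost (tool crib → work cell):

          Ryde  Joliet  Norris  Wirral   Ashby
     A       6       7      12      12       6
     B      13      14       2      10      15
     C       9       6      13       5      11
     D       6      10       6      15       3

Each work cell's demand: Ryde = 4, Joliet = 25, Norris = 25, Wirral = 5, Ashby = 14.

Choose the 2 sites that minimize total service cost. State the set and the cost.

Choose A and B; total service cost 383.

With exactly 2 open, each work cell uses its cheapest among the chosen.
{A, B}: Ryde→A 6·4=24, Joliet→A 7·25=175, Norris→B 2·25=50, Wirral→B 10·5=50, Ashby→A 6·14=84. Service cost 383.
{C, D}: service cost 391
{B, C}: service cost 415
Among all 6 size-2 choices, {A, B} is lowest.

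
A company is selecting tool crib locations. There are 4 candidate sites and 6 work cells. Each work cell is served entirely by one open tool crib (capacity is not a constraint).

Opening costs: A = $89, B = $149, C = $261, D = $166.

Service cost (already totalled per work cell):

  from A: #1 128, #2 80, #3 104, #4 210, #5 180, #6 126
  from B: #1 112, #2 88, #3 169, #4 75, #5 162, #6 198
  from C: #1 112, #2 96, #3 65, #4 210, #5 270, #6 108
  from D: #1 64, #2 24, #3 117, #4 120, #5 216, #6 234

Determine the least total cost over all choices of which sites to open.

Minimum total cost: 873

For any fixed open set, each work cell goes to its cheapest open site; total = fixed + service.
{A, D}: #1→D 64, #2→D 24, #3→A 104, #4→D 120, #5→A 180, #6→A 126. Service 618; fixed 255; total 873.
{A, B}: #1→B 112, #2→A 80, #3→A 104, #4→B 75, #5→B 162, #6→A 126. Service 659; fixed 238; total 897.
{A}: service 828 + fixed 89 = 917
{A, B, C, D}: service 498 + fixed 665 = 1163
No other subset beats 873.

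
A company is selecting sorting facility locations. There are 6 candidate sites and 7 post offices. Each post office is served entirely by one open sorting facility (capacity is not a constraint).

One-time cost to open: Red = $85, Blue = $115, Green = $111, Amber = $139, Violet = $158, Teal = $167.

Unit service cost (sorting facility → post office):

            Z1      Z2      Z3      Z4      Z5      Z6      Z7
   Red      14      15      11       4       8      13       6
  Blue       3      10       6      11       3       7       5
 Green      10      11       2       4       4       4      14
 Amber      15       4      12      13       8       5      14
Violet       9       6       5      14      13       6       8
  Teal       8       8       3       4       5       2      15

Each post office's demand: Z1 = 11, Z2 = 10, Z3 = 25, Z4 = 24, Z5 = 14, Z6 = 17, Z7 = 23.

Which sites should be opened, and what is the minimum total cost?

For any fixed open set, each post office goes to its cheapest open site; total = fixed + service.
{Blue, Green}: Z1→Blue 3·11=33, Z2→Blue 10·10=100, Z3→Green 2·25=50, Z4→Green 4·24=96, Z5→Blue 3·14=42, Z6→Green 4·17=68, Z7→Blue 5·23=115. Service 504; fixed 226; total 730.
{Blue, Teal}: Z1→Blue 3·11=33, Z2→Teal 8·10=80, Z3→Teal 3·25=75, Z4→Teal 4·24=96, Z5→Blue 3·14=42, Z6→Teal 2·17=34, Z7→Blue 5·23=115. Service 475; fixed 282; total 757.
{Blue, Green, Amber}: service 444 + fixed 365 = 809
{Red, Blue, Green, Amber, Violet, Teal}: service 410 + fixed 775 = 1185
No other subset beats 730.

Open Blue and Green; minimum total cost 730.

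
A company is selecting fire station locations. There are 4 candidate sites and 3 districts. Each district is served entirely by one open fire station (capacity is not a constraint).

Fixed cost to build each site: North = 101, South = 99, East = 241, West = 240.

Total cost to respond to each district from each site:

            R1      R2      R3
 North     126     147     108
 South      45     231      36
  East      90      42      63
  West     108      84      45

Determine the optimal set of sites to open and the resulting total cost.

For any fixed open set, each district goes to its cheapest open site; total = fixed + service.
{South}: R1→South 45, R2→South 231, R3→South 36. Service 312; fixed 99; total 411.
{North, South}: R1→South 45, R2→North 147, R3→South 36. Service 228; fixed 200; total 428.
{East}: R1→East 90, R2→East 42, R3→East 63. Service 195; fixed 241; total 436.
{North, South, East, West}: service 123 + fixed 681 = 804
(All 15 nonempty subsets were checked; South only is lowest.)

Open South only; minimum total cost 411.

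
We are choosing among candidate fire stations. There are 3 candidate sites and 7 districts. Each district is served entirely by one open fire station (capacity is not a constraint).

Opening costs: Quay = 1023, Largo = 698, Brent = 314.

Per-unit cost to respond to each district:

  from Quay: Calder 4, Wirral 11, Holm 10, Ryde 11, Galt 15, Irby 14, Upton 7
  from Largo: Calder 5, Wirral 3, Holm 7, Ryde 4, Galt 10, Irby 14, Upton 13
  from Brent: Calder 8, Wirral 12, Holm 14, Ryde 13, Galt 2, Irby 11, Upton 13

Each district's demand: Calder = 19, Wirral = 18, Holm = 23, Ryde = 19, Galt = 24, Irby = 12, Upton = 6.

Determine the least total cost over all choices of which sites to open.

Minimum total cost: 1509

For any fixed open set, each district goes to its cheapest open site; total = fixed + service.
{Brent}: Calder→Brent 8·19=152, Wirral→Brent 12·18=216, Holm→Brent 14·23=322, Ryde→Brent 13·19=247, Galt→Brent 2·24=48, Irby→Brent 11·12=132, Upton→Brent 13·6=78. Service 1195; fixed 314; total 1509.
{Largo}: service 872 + fixed 698 = 1570
{Largo, Brent}: service 644 + fixed 1012 = 1656
{Quay, Largo, Brent}: Calder→Quay 4·19=76, Wirral→Largo 3·18=54, Holm→Largo 7·23=161, Ryde→Largo 4·19=76, Galt→Brent 2·24=48, Irby→Brent 11·12=132, Upton→Quay 7·6=42. Service 589; fixed 2035; total 2624.
(All 7 nonempty subsets were checked; Brent only is lowest.)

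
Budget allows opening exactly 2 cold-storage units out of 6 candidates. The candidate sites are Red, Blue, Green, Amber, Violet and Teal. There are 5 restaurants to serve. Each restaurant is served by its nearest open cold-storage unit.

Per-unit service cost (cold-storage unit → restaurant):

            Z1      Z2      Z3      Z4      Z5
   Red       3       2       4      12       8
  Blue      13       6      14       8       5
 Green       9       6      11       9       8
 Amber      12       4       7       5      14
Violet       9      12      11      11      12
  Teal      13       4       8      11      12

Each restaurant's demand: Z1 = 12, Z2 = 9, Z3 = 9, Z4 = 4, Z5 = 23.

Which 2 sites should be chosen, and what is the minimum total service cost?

With exactly 2 open, each restaurant uses its cheapest among the chosen.
{Red, Blue}: Z1→Red 3·12=36, Z2→Red 2·9=18, Z3→Red 4·9=36, Z4→Blue 8·4=32, Z5→Blue 5·23=115. Service cost 237.
{Red, Amber}: service cost 294
{Red, Green}: service cost 310
Among all 15 size-2 choices, {Red, Blue} is lowest.

Choose Red and Blue; total service cost 237.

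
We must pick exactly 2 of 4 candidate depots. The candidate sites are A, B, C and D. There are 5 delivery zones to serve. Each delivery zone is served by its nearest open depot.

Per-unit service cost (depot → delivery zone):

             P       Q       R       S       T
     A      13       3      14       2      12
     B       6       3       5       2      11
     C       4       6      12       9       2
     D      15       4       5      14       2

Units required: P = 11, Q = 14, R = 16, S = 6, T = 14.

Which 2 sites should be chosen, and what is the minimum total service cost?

With exactly 2 open, each delivery zone uses its cheapest among the chosen.
{B, C}: P→C 4·11=44, Q→B 3·14=42, R→B 5·16=80, S→B 2·6=12, T→C 2·14=28. Service cost 206.
{B, D}: service cost 228
{C, D}: service cost 262
Among all 6 size-2 choices, {B, C} is lowest.

Choose B and C; total service cost 206.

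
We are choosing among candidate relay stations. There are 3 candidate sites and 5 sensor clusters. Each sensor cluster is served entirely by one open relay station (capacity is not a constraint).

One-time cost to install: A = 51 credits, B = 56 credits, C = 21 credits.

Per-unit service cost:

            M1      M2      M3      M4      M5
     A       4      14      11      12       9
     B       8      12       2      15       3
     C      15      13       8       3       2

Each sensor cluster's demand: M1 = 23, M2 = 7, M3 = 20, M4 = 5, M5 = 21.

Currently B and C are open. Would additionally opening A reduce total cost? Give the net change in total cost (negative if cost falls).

Yes — net change −41 (cost falls by 41).

Current service cost with {B, C}: 365.
Adding A: each sensor cluster re-picks its cheapest; new service cost 273, saving 92.
Extra fixed cost: 51. Net change = 51 − 92 = -41.
(Totals: 442 → 401.)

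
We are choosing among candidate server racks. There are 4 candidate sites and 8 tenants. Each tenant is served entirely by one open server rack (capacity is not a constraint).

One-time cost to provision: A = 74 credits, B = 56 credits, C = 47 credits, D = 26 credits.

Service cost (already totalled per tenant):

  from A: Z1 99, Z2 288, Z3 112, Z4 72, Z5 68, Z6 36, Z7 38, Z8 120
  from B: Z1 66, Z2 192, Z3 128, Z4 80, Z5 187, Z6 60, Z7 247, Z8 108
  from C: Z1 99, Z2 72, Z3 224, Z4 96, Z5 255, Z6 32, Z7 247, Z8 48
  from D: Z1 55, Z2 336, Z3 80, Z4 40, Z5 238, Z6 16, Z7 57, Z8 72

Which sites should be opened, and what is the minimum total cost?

Open A, C and D; minimum total cost 564.

For any fixed open set, each tenant goes to its cheapest open site; total = fixed + service.
{A, C, D}: Z1→D 55, Z2→C 72, Z3→D 80, Z4→D 40, Z5→A 68, Z6→D 16, Z7→A 38, Z8→C 48. Service 417; fixed 147; total 564.
{A, B, C, D}: Z1→D 55, Z2→C 72, Z3→D 80, Z4→D 40, Z5→A 68, Z6→D 16, Z7→A 38, Z8→C 48. Service 417; fixed 203; total 620.
{A, C}: Z1→A 99, Z2→C 72, Z3→A 112, Z4→A 72, Z5→A 68, Z6→C 32, Z7→A 38, Z8→C 48. Service 541; fixed 121; total 662.
{D}: Z1→D 55, Z2→D 336, Z3→D 80, Z4→D 40, Z5→D 238, Z6→D 16, Z7→D 57, Z8→D 72. Service 894; fixed 26; total 920.
No other subset beats 564.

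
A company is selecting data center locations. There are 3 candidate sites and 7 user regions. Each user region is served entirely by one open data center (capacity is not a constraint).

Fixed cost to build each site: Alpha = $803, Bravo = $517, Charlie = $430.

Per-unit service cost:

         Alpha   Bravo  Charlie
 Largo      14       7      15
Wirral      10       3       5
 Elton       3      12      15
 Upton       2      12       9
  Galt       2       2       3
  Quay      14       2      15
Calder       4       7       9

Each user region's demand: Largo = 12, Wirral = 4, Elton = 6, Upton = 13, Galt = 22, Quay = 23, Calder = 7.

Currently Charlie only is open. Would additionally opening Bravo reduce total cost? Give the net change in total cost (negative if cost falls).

Current service cost with {Charlie}: 881.
Adding Bravo: each user region re-picks its cheapest; new service cost 424, saving 457.
Extra fixed cost: 517. Net change = 517 − 457 = 60.
(Totals: 1311 → 1371.)

No — net change +60 (cost rises by 60).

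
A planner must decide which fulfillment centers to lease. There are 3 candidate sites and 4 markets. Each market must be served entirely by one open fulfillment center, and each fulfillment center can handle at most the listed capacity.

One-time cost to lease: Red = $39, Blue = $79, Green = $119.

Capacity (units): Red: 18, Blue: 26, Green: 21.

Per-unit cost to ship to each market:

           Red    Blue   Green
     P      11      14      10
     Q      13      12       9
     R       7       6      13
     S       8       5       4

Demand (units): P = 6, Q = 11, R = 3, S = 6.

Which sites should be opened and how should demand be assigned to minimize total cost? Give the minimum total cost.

Open {Blue}: P→Blue 14·6=84, Q→Blue 12·11=132, R→Blue 6·3=18, S→Blue 5·6=30.
Loads: Blue carries 26/26. Service 264; fixed 79; total 343.
Next best feasible plan costs 364.

Minimum total cost: 343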